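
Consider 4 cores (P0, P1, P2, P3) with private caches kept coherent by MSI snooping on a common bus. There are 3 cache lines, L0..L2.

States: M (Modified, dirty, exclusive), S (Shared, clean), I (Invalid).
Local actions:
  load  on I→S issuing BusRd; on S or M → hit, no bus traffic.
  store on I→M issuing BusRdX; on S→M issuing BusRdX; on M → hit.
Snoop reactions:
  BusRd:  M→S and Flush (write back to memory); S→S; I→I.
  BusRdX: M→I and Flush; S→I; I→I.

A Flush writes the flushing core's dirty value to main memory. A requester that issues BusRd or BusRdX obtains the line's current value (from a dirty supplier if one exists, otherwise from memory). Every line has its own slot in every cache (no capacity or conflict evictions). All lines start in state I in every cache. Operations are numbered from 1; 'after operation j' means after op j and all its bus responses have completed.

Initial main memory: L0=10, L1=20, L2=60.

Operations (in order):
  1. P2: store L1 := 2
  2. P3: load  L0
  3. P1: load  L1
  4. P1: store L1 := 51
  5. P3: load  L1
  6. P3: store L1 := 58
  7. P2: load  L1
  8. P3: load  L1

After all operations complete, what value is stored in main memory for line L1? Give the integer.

1. P2: store L1 := 2  bus=[BusRdX]  L1: P0=I P1=I P2=M P3=I  mem[L1]=20
2. P3: load  L0  bus=[BusRd]  L0: P0=I P1=I P2=I P3=S  mem[L0]=10
3. P1: load  L1  bus=[BusRd,Flush]  L1: P0=I P1=S P2=S P3=I  mem[L1]=2
4. P1: store L1 := 51  bus=[BusRdX]  L1: P0=I P1=M P2=I P3=I  mem[L1]=2
5. P3: load  L1  bus=[BusRd,Flush]  L1: P0=I P1=S P2=I P3=S  mem[L1]=51
6. P3: store L1 := 58  bus=[BusRdX]  L1: P0=I P1=I P2=I P3=M  mem[L1]=51
7. P2: load  L1  bus=[BusRd,Flush]  L1: P0=I P1=I P2=S P3=S  mem[L1]=58
8. P3: load  L1  bus=[-]  L1: P0=I P1=I P2=S P3=S  mem[L1]=58

memory[L1] = 58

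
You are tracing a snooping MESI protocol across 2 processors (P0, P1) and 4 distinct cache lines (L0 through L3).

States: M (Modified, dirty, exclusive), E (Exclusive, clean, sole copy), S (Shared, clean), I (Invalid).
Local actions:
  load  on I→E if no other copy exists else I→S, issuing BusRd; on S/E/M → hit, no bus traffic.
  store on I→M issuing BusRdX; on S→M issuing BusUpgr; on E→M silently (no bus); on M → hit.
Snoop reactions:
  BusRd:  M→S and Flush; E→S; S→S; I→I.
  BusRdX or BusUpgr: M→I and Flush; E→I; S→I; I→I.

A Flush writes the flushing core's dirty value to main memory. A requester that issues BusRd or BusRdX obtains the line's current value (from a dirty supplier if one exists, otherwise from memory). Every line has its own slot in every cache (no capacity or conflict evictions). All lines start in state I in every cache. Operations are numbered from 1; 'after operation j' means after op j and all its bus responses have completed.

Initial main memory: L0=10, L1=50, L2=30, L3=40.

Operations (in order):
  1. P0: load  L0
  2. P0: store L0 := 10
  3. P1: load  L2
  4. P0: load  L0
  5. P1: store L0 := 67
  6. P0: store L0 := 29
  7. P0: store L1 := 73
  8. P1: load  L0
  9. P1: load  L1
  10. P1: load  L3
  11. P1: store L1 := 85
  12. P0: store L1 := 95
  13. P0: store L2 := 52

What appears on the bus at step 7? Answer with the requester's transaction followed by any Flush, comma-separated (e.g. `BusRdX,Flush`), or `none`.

bus = BusRdX

[1] P0: load  L0 | P0:E(10), P1:I | bus: BusRd
[2] P0: store L0 := 10 | P0:M(10), P1:I | bus: none
[3] P1: load  L2 | P0:I, P1:E(30) | bus: BusRd
[4] P0: load  L0 | P0:M(10), P1:I | bus: none
[5] P1: store L0 := 67 | P0:I, P1:M(67) | bus: BusRdX,Flush
[6] P0: store L0 := 29 | P0:M(29), P1:I | bus: BusRdX,Flush
[7] P0: store L1 := 73 | P0:M(73), P1:I | bus: BusRdX
[8] P1: load  L0 | P0:S(29), P1:S(29) | bus: BusRd,Flush
[9] P1: load  L1 | P0:S(73), P1:S(73) | bus: BusRd,Flush
[10] P1: load  L3 | P0:I, P1:E(40) | bus: BusRd
[11] P1: store L1 := 85 | P0:I, P1:M(85) | bus: BusUpgr
[12] P0: store L1 := 95 | P0:M(95), P1:I | bus: BusRdX,Flush
[13] P0: store L2 := 52 | P0:M(52), P1:I | bus: BusRdX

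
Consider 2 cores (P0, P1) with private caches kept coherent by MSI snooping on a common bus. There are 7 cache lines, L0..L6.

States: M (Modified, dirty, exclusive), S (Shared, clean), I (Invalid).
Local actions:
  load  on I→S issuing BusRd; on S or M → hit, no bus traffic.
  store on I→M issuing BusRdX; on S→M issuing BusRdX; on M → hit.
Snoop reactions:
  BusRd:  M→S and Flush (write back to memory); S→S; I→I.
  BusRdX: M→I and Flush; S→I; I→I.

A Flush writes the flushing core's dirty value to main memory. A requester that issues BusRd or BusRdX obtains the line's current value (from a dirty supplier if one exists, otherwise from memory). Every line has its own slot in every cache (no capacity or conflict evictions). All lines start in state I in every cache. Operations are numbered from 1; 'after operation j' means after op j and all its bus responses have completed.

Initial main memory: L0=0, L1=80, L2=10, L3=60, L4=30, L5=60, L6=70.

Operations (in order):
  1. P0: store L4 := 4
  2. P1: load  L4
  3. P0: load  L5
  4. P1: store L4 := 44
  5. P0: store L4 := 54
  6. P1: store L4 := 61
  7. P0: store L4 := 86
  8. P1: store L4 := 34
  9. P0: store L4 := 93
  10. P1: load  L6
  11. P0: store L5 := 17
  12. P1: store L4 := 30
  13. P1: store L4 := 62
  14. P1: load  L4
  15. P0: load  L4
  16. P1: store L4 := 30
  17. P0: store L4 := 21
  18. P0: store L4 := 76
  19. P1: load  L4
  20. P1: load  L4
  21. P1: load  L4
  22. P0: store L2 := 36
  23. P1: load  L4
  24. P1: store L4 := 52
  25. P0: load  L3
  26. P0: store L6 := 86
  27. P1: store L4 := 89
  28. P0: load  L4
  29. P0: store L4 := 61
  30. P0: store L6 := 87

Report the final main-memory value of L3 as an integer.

memory[L3] = 60

[1] P0: store L4 := 4 | P0:M(4), P1:I | bus: BusRdX
[2] P1: load  L4 | P0:S(4), P1:S(4) | bus: BusRd,Flush
[3] P0: load  L5 | P0:S(60), P1:I | bus: BusRd
[4] P1: store L4 := 44 | P0:I, P1:M(44) | bus: BusRdX
[5] P0: store L4 := 54 | P0:M(54), P1:I | bus: BusRdX,Flush
[6] P1: store L4 := 61 | P0:I, P1:M(61) | bus: BusRdX,Flush
[7] P0: store L4 := 86 | P0:M(86), P1:I | bus: BusRdX,Flush
[8] P1: store L4 := 34 | P0:I, P1:M(34) | bus: BusRdX,Flush
[9] P0: store L4 := 93 | P0:M(93), P1:I | bus: BusRdX,Flush
[10] P1: load  L6 | P0:I, P1:S(70) | bus: BusRd
[11] P0: store L5 := 17 | P0:M(17), P1:I | bus: BusRdX
[12] P1: store L4 := 30 | P0:I, P1:M(30) | bus: BusRdX,Flush
[13] P1: store L4 := 62 | P0:I, P1:M(62) | bus: none
[14] P1: load  L4 | P0:I, P1:M(62) | bus: none
[15] P0: load  L4 | P0:S(62), P1:S(62) | bus: BusRd,Flush
[16] P1: store L4 := 30 | P0:I, P1:M(30) | bus: BusRdX
[17] P0: store L4 := 21 | P0:M(21), P1:I | bus: BusRdX,Flush
[18] P0: store L4 := 76 | P0:M(76), P1:I | bus: none
[19] P1: load  L4 | P0:S(76), P1:S(76) | bus: BusRd,Flush
[20] P1: load  L4 | P0:S(76), P1:S(76) | bus: none
[21] P1: load  L4 | P0:S(76), P1:S(76) | bus: none
[22] P0: store L2 := 36 | P0:M(36), P1:I | bus: BusRdX
[23] P1: load  L4 | P0:S(76), P1:S(76) | bus: none
[24] P1: store L4 := 52 | P0:I, P1:M(52) | bus: BusRdX
[25] P0: load  L3 | P0:S(60), P1:I | bus: BusRd
[26] P0: store L6 := 86 | P0:M(86), P1:I | bus: BusRdX
[27] P1: store L4 := 89 | P0:I, P1:M(89) | bus: none
[28] P0: load  L4 | P0:S(89), P1:S(89) | bus: BusRd,Flush
[29] P0: store L4 := 61 | P0:M(61), P1:I | bus: BusRdX
[30] P0: store L6 := 87 | P0:M(87), P1:I | bus: none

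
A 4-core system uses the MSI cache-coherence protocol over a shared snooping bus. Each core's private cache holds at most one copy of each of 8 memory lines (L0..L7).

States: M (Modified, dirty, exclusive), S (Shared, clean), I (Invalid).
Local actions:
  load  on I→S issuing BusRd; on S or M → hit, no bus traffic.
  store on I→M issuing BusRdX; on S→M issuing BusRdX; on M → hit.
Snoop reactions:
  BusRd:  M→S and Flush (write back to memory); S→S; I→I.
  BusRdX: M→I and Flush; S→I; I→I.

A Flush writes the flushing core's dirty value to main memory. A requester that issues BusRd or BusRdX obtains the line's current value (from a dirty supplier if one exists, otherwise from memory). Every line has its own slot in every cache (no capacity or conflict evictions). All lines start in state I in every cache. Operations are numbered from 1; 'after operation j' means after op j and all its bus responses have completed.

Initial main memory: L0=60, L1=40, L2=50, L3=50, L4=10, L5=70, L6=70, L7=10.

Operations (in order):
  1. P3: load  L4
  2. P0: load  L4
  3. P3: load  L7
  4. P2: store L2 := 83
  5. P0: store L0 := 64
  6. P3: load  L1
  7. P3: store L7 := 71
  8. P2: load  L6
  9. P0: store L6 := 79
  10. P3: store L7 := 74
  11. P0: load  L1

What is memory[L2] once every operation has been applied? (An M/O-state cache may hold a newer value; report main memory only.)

  op1 P3: load  L4 → I/I/I/S on L4; bus BusRd; mem=10
  op2 P0: load  L4 → S/I/I/S on L4; bus BusRd; mem=10
  op3 P3: load  L7 → I/I/I/S on L7; bus BusRd; mem=10
  op4 P2: store L2 := 83 → I/I/M/I on L2; bus BusRdX; mem=50
  op5 P0: store L0 := 64 → M/I/I/I on L0; bus BusRdX; mem=60
  op6 P3: load  L1 → I/I/I/S on L1; bus BusRd; mem=40
  op7 P3: store L7 := 71 → I/I/I/M on L7; bus BusRdX; mem=10
  op8 P2: load  L6 → I/I/S/I on L6; bus BusRd; mem=70
  op9 P0: store L6 := 79 → M/I/I/I on L6; bus BusRdX; mem=70
  op10 P3: store L7 := 74 → I/I/I/M on L7; bus (none); mem=10
  op11 P0: load  L1 → S/I/I/S on L1; bus BusRd; mem=40

memory[L2] = 50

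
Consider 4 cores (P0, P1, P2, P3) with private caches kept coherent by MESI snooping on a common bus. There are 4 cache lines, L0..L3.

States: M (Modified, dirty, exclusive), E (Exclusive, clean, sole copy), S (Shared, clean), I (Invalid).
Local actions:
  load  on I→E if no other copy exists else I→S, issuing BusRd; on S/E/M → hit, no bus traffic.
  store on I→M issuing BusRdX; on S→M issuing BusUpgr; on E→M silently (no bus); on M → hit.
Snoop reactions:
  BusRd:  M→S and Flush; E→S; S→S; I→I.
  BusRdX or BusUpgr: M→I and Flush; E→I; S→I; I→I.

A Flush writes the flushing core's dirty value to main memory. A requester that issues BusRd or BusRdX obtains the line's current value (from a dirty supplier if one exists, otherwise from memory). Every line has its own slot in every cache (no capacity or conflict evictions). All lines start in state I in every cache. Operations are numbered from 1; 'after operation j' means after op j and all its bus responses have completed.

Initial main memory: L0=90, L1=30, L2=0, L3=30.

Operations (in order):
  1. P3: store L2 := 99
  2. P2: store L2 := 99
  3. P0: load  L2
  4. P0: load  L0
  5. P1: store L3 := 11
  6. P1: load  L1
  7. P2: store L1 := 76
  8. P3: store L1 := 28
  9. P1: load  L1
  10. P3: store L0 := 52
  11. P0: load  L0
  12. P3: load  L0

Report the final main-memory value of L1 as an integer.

memory[L1] = 28

[1] P3: store L2 := 99 | P0:I, P1:I, P2:I, P3:M(99) | bus: BusRdX
[2] P2: store L2 := 99 | P0:I, P1:I, P2:M(99), P3:I | bus: BusRdX,Flush
[3] P0: load  L2 | P0:S(99), P1:I, P2:S(99), P3:I | bus: BusRd,Flush
[4] P0: load  L0 | P0:E(90), P1:I, P2:I, P3:I | bus: BusRd
[5] P1: store L3 := 11 | P0:I, P1:M(11), P2:I, P3:I | bus: BusRdX
[6] P1: load  L1 | P0:I, P1:E(30), P2:I, P3:I | bus: BusRd
[7] P2: store L1 := 76 | P0:I, P1:I, P2:M(76), P3:I | bus: BusRdX
[8] P3: store L1 := 28 | P0:I, P1:I, P2:I, P3:M(28) | bus: BusRdX,Flush
[9] P1: load  L1 | P0:I, P1:S(28), P2:I, P3:S(28) | bus: BusRd,Flush
[10] P3: store L0 := 52 | P0:I, P1:I, P2:I, P3:M(52) | bus: BusRdX
[11] P0: load  L0 | P0:S(52), P1:I, P2:I, P3:S(52) | bus: BusRd,Flush
[12] P3: load  L0 | P0:S(52), P1:I, P2:I, P3:S(52) | bus: none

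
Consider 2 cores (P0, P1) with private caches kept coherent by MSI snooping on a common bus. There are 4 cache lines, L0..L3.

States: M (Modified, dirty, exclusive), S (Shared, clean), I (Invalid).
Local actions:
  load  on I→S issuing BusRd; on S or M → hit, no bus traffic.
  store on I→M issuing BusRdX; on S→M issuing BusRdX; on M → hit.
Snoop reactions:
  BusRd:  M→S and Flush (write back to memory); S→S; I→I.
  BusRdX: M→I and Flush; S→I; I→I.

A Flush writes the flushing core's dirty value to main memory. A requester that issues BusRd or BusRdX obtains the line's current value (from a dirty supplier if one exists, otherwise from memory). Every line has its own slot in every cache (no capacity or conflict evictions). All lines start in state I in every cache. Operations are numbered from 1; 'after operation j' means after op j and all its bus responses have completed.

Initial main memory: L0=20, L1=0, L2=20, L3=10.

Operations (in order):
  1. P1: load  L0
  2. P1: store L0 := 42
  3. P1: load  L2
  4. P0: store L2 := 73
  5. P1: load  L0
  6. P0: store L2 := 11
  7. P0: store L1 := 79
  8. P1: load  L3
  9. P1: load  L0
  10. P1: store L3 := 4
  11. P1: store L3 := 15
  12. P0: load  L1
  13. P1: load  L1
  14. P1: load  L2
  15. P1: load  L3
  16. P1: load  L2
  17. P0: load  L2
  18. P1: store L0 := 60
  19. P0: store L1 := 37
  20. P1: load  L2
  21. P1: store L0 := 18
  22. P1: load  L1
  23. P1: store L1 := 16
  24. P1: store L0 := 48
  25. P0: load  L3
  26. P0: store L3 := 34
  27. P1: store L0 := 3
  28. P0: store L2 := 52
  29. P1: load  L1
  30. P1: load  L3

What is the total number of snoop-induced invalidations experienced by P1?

  op1 P1: load  L0 → I/S on L0; bus BusRd; mem=20
  op2 P1: store L0 := 42 → I/M on L0; bus BusRdX; mem=20
  op3 P1: load  L2 → I/S on L2; bus BusRd; mem=20
  op4 P0: store L2 := 73 → M/I on L2; bus BusRdX; mem=20
  op5 P1: load  L0 → I/M on L0; bus (none); mem=20
  op6 P0: store L2 := 11 → M/I on L2; bus (none); mem=20
  op7 P0: store L1 := 79 → M/I on L1; bus BusRdX; mem=0
  op8 P1: load  L3 → I/S on L3; bus BusRd; mem=10
  op9 P1: load  L0 → I/M on L0; bus (none); mem=20
  op10 P1: store L3 := 4 → I/M on L3; bus BusRdX; mem=10
  op11 P1: store L3 := 15 → I/M on L3; bus (none); mem=10
  op12 P0: load  L1 → M/I on L1; bus (none); mem=0
  op13 P1: load  L1 → S/S on L1; bus BusRd Flush; mem=79
  op14 P1: load  L2 → S/S on L2; bus BusRd Flush; mem=11
  op15 P1: load  L3 → I/M on L3; bus (none); mem=10
  op16 P1: load  L2 → S/S on L2; bus (none); mem=11
  op17 P0: load  L2 → S/S on L2; bus (none); mem=11
  op18 P1: store L0 := 60 → I/M on L0; bus (none); mem=20
  op19 P0: store L1 := 37 → M/I on L1; bus BusRdX; mem=79
  op20 P1: load  L2 → S/S on L2; bus (none); mem=11
  op21 P1: store L0 := 18 → I/M on L0; bus (none); mem=20
  op22 P1: load  L1 → S/S on L1; bus BusRd Flush; mem=37
  op23 P1: store L1 := 16 → I/M on L1; bus BusRdX; mem=37
  op24 P1: store L0 := 48 → I/M on L0; bus (none); mem=20
  op25 P0: load  L3 → S/S on L3; bus BusRd Flush; mem=15
  op26 P0: store L3 := 34 → M/I on L3; bus BusRdX; mem=15
  op27 P1: store L0 := 3 → I/M on L0; bus (none); mem=20
  op28 P0: store L2 := 52 → M/I on L2; bus BusRdX; mem=11
  op29 P1: load  L1 → I/M on L1; bus (none); mem=37
  op30 P1: load  L3 → S/S on L3; bus BusRd Flush; mem=34

invalidations = 4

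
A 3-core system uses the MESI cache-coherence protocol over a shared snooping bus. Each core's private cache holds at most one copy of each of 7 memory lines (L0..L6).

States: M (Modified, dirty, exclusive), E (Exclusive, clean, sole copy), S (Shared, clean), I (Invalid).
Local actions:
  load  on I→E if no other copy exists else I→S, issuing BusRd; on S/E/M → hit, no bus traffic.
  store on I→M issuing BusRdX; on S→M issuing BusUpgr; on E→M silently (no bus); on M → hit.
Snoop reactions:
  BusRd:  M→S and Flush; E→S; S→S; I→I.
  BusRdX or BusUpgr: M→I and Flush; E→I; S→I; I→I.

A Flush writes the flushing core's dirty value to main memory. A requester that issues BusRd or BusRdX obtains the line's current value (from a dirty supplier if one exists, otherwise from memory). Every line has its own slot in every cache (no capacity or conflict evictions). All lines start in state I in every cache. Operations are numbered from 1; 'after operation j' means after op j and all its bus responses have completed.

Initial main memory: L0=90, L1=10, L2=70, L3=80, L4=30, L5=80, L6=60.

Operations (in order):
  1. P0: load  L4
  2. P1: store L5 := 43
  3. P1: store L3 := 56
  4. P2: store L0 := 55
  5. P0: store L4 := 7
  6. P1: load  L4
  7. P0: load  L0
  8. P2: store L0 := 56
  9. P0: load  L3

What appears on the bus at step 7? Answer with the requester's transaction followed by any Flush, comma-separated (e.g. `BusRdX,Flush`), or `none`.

[1] P0: load  L4 | P0:E(30), P1:I, P2:I | bus: BusRd
[2] P1: store L5 := 43 | P0:I, P1:M(43), P2:I | bus: BusRdX
[3] P1: store L3 := 56 | P0:I, P1:M(56), P2:I | bus: BusRdX
[4] P2: store L0 := 55 | P0:I, P1:I, P2:M(55) | bus: BusRdX
[5] P0: store L4 := 7 | P0:M(7), P1:I, P2:I | bus: none
[6] P1: load  L4 | P0:S(7), P1:S(7), P2:I | bus: BusRd,Flush
[7] P0: load  L0 | P0:S(55), P1:I, P2:S(55) | bus: BusRd,Flush
[8] P2: store L0 := 56 | P0:I, P1:I, P2:M(56) | bus: BusUpgr
[9] P0: load  L3 | P0:S(56), P1:S(56), P2:I | bus: BusRd,Flush

bus = BusRd,Flush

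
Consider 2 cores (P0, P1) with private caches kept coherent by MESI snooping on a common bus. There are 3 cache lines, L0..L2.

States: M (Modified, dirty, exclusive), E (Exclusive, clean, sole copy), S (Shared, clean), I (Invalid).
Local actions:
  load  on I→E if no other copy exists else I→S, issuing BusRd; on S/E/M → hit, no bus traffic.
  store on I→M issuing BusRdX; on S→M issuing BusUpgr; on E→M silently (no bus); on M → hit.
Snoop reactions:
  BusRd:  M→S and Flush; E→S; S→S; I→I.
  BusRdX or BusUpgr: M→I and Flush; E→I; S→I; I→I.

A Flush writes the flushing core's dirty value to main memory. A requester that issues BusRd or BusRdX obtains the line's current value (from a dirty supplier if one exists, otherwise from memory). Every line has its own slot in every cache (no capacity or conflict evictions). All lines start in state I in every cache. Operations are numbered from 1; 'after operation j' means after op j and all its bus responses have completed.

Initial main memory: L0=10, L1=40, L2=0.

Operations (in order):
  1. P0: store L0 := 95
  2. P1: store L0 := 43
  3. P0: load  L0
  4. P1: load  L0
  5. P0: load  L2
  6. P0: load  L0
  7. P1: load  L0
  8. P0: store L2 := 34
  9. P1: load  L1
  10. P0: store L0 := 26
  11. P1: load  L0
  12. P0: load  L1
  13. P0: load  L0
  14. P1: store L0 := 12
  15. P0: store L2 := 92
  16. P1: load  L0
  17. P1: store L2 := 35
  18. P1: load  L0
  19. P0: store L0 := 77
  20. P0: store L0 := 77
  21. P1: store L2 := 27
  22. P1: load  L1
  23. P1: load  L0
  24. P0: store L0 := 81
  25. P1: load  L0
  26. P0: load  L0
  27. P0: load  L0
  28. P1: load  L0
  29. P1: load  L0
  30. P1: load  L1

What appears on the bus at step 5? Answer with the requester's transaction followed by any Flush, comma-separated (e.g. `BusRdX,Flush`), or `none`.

bus = BusRd

  op1 P0: store L0 := 95 → M/I on L0; bus BusRdX; mem=10
  op2 P1: store L0 := 43 → I/M on L0; bus BusRdX Flush; mem=95
  op3 P0: load  L0 → S/S on L0; bus BusRd Flush; mem=43
  op4 P1: load  L0 → S/S on L0; bus (none); mem=43
  op5 P0: load  L2 → E/I on L2; bus BusRd; mem=0
  op6 P0: load  L0 → S/S on L0; bus (none); mem=43
  op7 P1: load  L0 → S/S on L0; bus (none); mem=43
  op8 P0: store L2 := 34 → M/I on L2; bus (none); mem=0
  op9 P1: load  L1 → I/E on L1; bus BusRd; mem=40
  op10 P0: store L0 := 26 → M/I on L0; bus BusUpgr; mem=43
  op11 P1: load  L0 → S/S on L0; bus BusRd Flush; mem=26
  op12 P0: load  L1 → S/S on L1; bus BusRd; mem=40
  op13 P0: load  L0 → S/S on L0; bus (none); mem=26
  op14 P1: store L0 := 12 → I/M on L0; bus BusUpgr; mem=26
  op15 P0: store L2 := 92 → M/I on L2; bus (none); mem=0
  op16 P1: load  L0 → I/M on L0; bus (none); mem=26
  op17 P1: store L2 := 35 → I/M on L2; bus BusRdX Flush; mem=92
  op18 P1: load  L0 → I/M on L0; bus (none); mem=26
  op19 P0: store L0 := 77 → M/I on L0; bus BusRdX Flush; mem=12
  op20 P0: store L0 := 77 → M/I on L0; bus (none); mem=12
  op21 P1: store L2 := 27 → I/M on L2; bus (none); mem=92
  op22 P1: load  L1 → S/S on L1; bus (none); mem=40
  op23 P1: load  L0 → S/S on L0; bus BusRd Flush; mem=77
  op24 P0: store L0 := 81 → M/I on L0; bus BusUpgr; mem=77
  op25 P1: load  L0 → S/S on L0; bus BusRd Flush; mem=81
  op26 P0: load  L0 → S/S on L0; bus (none); mem=81
  op27 P0: load  L0 → S/S on L0; bus (none); mem=81
  op28 P1: load  L0 → S/S on L0; bus (none); mem=81
  op29 P1: load  L0 → S/S on L0; bus (none); mem=81
  op30 P1: load  L1 → S/S on L1; bus (none); mem=40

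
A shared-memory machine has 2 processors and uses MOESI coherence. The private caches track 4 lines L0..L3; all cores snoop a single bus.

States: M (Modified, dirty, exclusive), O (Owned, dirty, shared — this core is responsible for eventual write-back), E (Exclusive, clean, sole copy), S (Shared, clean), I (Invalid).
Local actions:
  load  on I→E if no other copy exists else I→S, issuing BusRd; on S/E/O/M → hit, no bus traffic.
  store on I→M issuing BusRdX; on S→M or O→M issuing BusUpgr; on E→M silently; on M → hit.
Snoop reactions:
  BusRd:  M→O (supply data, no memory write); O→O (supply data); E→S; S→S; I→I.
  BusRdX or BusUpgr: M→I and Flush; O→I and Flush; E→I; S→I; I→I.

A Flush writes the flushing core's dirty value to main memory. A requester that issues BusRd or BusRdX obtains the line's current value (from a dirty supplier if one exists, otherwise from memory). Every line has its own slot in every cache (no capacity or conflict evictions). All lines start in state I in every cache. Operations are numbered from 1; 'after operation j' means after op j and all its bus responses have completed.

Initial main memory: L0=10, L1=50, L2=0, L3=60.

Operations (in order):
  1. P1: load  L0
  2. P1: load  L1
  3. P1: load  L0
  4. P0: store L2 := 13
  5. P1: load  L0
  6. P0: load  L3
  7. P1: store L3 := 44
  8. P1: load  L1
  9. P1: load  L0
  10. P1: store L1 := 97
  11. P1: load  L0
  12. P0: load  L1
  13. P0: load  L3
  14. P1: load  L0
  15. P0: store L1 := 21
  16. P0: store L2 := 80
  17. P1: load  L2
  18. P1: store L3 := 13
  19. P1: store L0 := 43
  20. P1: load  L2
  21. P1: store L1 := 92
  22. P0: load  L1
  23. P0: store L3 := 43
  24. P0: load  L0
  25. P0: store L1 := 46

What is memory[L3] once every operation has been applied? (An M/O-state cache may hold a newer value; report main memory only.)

step 1: P1: load  L0  ⟶  IE  (L0)  txn=BusRd  M[L0]=10
step 2: P1: load  L1  ⟶  IE  (L1)  txn=BusRd  M[L1]=50
step 3: P1: load  L0  ⟶  IE  (L0)  txn=∅  M[L0]=10
step 4: P0: store L2 := 13  ⟶  MI  (L2)  txn=BusRdX  M[L2]=0
step 5: P1: load  L0  ⟶  IE  (L0)  txn=∅  M[L0]=10
step 6: P0: load  L3  ⟶  EI  (L3)  txn=BusRd  M[L3]=60
step 7: P1: store L3 := 44  ⟶  IM  (L3)  txn=BusRdX  M[L3]=60
step 8: P1: load  L1  ⟶  IE  (L1)  txn=∅  M[L1]=50
step 9: P1: load  L0  ⟶  IE  (L0)  txn=∅  M[L0]=10
step 10: P1: store L1 := 97  ⟶  IM  (L1)  txn=∅  M[L1]=50
step 11: P1: load  L0  ⟶  IE  (L0)  txn=∅  M[L0]=10
step 12: P0: load  L1  ⟶  SO  (L1)  txn=BusRd  M[L1]=50
step 13: P0: load  L3  ⟶  SO  (L3)  txn=BusRd  M[L3]=60
step 14: P1: load  L0  ⟶  IE  (L0)  txn=∅  M[L0]=10
step 15: P0: store L1 := 21  ⟶  MI  (L1)  txn=BusUpgr+Flush  M[L1]=97
step 16: P0: store L2 := 80  ⟶  MI  (L2)  txn=∅  M[L2]=0
step 17: P1: load  L2  ⟶  OS  (L2)  txn=BusRd  M[L2]=0
step 18: P1: store L3 := 13  ⟶  IM  (L3)  txn=BusUpgr  M[L3]=60
step 19: P1: store L0 := 43  ⟶  IM  (L0)  txn=∅  M[L0]=10
step 20: P1: load  L2  ⟶  OS  (L2)  txn=∅  M[L2]=0
step 21: P1: store L1 := 92  ⟶  IM  (L1)  txn=BusRdX+Flush  M[L1]=21
step 22: P0: load  L1  ⟶  SO  (L1)  txn=BusRd  M[L1]=21
step 23: P0: store L3 := 43  ⟶  MI  (L3)  txn=BusRdX+Flush  M[L3]=13
step 24: P0: load  L0  ⟶  SO  (L0)  txn=BusRd  M[L0]=10
step 25: P0: store L1 := 46  ⟶  MI  (L1)  txn=BusUpgr+Flush  M[L1]=92

memory[L3] = 13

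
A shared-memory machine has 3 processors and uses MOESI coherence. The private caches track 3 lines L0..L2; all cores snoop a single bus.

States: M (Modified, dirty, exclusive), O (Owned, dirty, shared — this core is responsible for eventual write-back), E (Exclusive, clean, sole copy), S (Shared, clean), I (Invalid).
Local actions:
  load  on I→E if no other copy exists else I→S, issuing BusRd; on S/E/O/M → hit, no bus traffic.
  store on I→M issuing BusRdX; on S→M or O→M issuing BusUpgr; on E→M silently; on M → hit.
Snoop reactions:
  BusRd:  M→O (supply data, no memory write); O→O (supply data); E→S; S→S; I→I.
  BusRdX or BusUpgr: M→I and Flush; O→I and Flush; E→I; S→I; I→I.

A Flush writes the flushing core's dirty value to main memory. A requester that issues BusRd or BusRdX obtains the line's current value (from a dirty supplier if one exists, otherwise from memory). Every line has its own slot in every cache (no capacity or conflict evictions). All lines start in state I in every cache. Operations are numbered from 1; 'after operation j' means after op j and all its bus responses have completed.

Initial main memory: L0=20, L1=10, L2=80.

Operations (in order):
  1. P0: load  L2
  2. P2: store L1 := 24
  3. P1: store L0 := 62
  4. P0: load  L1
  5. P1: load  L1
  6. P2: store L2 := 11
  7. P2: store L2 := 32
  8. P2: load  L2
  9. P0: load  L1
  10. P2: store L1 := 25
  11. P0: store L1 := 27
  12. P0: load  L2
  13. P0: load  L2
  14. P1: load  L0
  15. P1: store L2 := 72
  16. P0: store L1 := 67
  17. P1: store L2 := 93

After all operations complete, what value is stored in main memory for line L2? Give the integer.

  op1 P0: load  L2 → E/I/I on L2; bus BusRd; mem=80
  op2 P2: store L1 := 24 → I/I/M on L1; bus BusRdX; mem=10
  op3 P1: store L0 := 62 → I/M/I on L0; bus BusRdX; mem=20
  op4 P0: load  L1 → S/I/O on L1; bus BusRd; mem=10
  op5 P1: load  L1 → S/S/O on L1; bus BusRd; mem=10
  op6 P2: store L2 := 11 → I/I/M on L2; bus BusRdX; mem=80
  op7 P2: store L2 := 32 → I/I/M on L2; bus (none); mem=80
  op8 P2: load  L2 → I/I/M on L2; bus (none); mem=80
  op9 P0: load  L1 → S/S/O on L1; bus (none); mem=10
  op10 P2: store L1 := 25 → I/I/M on L1; bus BusUpgr; mem=10
  op11 P0: store L1 := 27 → M/I/I on L1; bus BusRdX Flush; mem=25
  op12 P0: load  L2 → S/I/O on L2; bus BusRd; mem=80
  op13 P0: load  L2 → S/I/O on L2; bus (none); mem=80
  op14 P1: load  L0 → I/M/I on L0; bus (none); mem=20
  op15 P1: store L2 := 72 → I/M/I on L2; bus BusRdX Flush; mem=32
  op16 P0: store L1 := 67 → M/I/I on L1; bus (none); mem=25
  op17 P1: store L2 := 93 → I/M/I on L2; bus (none); mem=32

memory[L2] = 32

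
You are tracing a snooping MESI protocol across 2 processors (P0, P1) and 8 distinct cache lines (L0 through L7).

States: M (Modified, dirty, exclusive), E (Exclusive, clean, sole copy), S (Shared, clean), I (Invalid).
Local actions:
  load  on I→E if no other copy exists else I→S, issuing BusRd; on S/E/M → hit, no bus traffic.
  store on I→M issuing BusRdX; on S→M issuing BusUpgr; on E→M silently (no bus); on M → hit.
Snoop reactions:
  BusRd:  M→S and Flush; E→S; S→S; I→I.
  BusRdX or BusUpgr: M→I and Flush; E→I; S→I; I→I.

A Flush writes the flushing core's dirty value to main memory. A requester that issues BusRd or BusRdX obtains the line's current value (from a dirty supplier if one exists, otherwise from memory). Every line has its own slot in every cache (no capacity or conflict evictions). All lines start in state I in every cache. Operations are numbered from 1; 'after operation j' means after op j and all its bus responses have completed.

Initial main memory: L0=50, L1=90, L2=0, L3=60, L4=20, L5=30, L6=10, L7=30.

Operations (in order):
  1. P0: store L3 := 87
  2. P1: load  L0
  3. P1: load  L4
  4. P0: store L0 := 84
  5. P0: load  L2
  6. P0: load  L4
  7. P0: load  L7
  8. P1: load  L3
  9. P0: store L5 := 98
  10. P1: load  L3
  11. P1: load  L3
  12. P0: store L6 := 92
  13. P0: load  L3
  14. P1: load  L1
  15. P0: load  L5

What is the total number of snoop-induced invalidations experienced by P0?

1. P0: store L3 := 87  bus=[BusRdX]  L3: P0=M P1=I  mem[L3]=60
2. P1: load  L0  bus=[BusRd]  L0: P0=I P1=E  mem[L0]=50
3. P1: load  L4  bus=[BusRd]  L4: P0=I P1=E  mem[L4]=20
4. P0: store L0 := 84  bus=[BusRdX]  L0: P0=M P1=I  mem[L0]=50
5. P0: load  L2  bus=[BusRd]  L2: P0=E P1=I  mem[L2]=0
6. P0: load  L4  bus=[BusRd]  L4: P0=S P1=S  mem[L4]=20
7. P0: load  L7  bus=[BusRd]  L7: P0=E P1=I  mem[L7]=30
8. P1: load  L3  bus=[BusRd,Flush]  L3: P0=S P1=S  mem[L3]=87
9. P0: store L5 := 98  bus=[BusRdX]  L5: P0=M P1=I  mem[L5]=30
10. P1: load  L3  bus=[-]  L3: P0=S P1=S  mem[L3]=87
11. P1: load  L3  bus=[-]  L3: P0=S P1=S  mem[L3]=87
12. P0: store L6 := 92  bus=[BusRdX]  L6: P0=M P1=I  mem[L6]=10
13. P0: load  L3  bus=[-]  L3: P0=S P1=S  mem[L3]=87
14. P1: load  L1  bus=[BusRd]  L1: P0=I P1=E  mem[L1]=90
15. P0: load  L5  bus=[-]  L5: P0=M P1=I  mem[L5]=30

invalidations = 0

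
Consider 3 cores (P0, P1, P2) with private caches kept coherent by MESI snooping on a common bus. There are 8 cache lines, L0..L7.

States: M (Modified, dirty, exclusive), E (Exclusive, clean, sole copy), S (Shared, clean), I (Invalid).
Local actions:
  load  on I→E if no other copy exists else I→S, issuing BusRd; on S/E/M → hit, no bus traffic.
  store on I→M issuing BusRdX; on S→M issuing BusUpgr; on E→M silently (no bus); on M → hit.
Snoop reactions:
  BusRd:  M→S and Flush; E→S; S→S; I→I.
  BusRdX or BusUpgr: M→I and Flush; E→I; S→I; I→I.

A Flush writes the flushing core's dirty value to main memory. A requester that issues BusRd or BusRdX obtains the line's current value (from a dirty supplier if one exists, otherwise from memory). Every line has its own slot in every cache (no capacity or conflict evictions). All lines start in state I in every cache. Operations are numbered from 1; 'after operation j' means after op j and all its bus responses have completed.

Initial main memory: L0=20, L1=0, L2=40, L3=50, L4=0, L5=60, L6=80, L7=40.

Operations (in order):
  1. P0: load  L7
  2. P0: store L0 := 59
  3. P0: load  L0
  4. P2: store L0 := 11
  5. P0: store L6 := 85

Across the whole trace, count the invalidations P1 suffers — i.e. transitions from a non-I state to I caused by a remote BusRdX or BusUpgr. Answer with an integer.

step 1: P0: load  L7  ⟶  EII  (L7)  txn=BusRd  M[L7]=40
step 2: P0: store L0 := 59  ⟶  MII  (L0)  txn=BusRdX  M[L0]=20
step 3: P0: load  L0  ⟶  MII  (L0)  txn=∅  M[L0]=20
step 4: P2: store L0 := 11  ⟶  IIM  (L0)  txn=BusRdX+Flush  M[L0]=59
step 5: P0: store L6 := 85  ⟶  MII  (L6)  txn=BusRdX  M[L6]=80

invalidations = 0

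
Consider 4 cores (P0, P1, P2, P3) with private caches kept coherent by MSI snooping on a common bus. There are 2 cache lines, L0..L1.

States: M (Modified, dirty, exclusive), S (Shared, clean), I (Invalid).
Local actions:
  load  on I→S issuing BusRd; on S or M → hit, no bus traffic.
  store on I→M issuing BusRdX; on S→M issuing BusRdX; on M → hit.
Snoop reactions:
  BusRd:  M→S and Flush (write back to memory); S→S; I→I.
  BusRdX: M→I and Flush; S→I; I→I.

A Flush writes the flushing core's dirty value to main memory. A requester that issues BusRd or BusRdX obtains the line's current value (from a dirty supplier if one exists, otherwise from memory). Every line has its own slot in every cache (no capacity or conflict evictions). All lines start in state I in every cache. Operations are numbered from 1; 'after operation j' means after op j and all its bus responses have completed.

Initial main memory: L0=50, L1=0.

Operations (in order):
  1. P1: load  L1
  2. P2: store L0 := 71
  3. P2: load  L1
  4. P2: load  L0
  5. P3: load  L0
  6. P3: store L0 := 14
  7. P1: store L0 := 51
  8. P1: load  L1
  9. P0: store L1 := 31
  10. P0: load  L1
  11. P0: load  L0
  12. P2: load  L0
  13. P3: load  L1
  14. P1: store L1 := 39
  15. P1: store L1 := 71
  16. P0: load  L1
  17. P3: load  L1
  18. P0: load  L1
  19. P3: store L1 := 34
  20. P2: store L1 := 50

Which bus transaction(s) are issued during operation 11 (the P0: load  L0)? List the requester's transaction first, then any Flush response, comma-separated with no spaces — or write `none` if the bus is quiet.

bus = BusRd,Flush

step 1: P1: load  L1  ⟶  ISII  (L1)  txn=BusRd  M[L1]=0
step 2: P2: store L0 := 71  ⟶  IIMI  (L0)  txn=BusRdX  M[L0]=50
step 3: P2: load  L1  ⟶  ISSI  (L1)  txn=BusRd  M[L1]=0
step 4: P2: load  L0  ⟶  IIMI  (L0)  txn=∅  M[L0]=50
step 5: P3: load  L0  ⟶  IISS  (L0)  txn=BusRd+Flush  M[L0]=71
step 6: P3: store L0 := 14  ⟶  IIIM  (L0)  txn=BusRdX  M[L0]=71
step 7: P1: store L0 := 51  ⟶  IMII  (L0)  txn=BusRdX+Flush  M[L0]=14
step 8: P1: load  L1  ⟶  ISSI  (L1)  txn=∅  M[L1]=0
step 9: P0: store L1 := 31  ⟶  MIII  (L1)  txn=BusRdX  M[L1]=0
step 10: P0: load  L1  ⟶  MIII  (L1)  txn=∅  M[L1]=0
step 11: P0: load  L0  ⟶  SSII  (L0)  txn=BusRd+Flush  M[L0]=51
step 12: P2: load  L0  ⟶  SSSI  (L0)  txn=BusRd  M[L0]=51
step 13: P3: load  L1  ⟶  SIIS  (L1)  txn=BusRd+Flush  M[L1]=31
step 14: P1: store L1 := 39  ⟶  IMII  (L1)  txn=BusRdX  M[L1]=31
step 15: P1: store L1 := 71  ⟶  IMII  (L1)  txn=∅  M[L1]=31
step 16: P0: load  L1  ⟶  SSII  (L1)  txn=BusRd+Flush  M[L1]=71
step 17: P3: load  L1  ⟶  SSIS  (L1)  txn=BusRd  M[L1]=71
step 18: P0: load  L1  ⟶  SSIS  (L1)  txn=∅  M[L1]=71
step 19: P3: store L1 := 34  ⟶  IIIM  (L1)  txn=BusRdX  M[L1]=71
step 20: P2: store L1 := 50  ⟶  IIMI  (L1)  txn=BusRdX+Flush  M[L1]=34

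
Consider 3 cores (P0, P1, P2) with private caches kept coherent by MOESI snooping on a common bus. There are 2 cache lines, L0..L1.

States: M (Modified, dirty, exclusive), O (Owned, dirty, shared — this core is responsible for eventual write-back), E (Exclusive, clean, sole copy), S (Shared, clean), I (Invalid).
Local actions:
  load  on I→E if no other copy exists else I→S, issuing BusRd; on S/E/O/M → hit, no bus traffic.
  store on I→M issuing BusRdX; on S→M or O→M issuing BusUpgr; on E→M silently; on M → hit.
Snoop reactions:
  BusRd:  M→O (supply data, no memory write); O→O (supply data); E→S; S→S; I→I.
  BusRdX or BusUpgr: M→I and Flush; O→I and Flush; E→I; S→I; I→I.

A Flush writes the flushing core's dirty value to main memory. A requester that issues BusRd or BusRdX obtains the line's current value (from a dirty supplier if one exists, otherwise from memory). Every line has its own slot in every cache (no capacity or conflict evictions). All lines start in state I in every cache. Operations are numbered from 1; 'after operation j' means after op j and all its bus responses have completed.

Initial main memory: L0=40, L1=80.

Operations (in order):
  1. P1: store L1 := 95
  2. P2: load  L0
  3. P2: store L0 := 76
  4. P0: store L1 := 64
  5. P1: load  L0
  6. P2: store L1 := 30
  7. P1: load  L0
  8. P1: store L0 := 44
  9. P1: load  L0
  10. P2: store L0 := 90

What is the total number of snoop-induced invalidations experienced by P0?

invalidations = 1

1. P1: store L1 := 95  bus=[BusRdX]  L1: P0=I P1=M P2=I  mem[L1]=80
2. P2: load  L0  bus=[BusRd]  L0: P0=I P1=I P2=E  mem[L0]=40
3. P2: store L0 := 76  bus=[-]  L0: P0=I P1=I P2=M  mem[L0]=40
4. P0: store L1 := 64  bus=[BusRdX,Flush]  L1: P0=M P1=I P2=I  mem[L1]=95
5. P1: load  L0  bus=[BusRd]  L0: P0=I P1=S P2=O  mem[L0]=40
6. P2: store L1 := 30  bus=[BusRdX,Flush]  L1: P0=I P1=I P2=M  mem[L1]=64
7. P1: load  L0  bus=[-]  L0: P0=I P1=S P2=O  mem[L0]=40
8. P1: store L0 := 44  bus=[BusUpgr,Flush]  L0: P0=I P1=M P2=I  mem[L0]=76
9. P1: load  L0  bus=[-]  L0: P0=I P1=M P2=I  mem[L0]=76
10. P2: store L0 := 90  bus=[BusRdX,Flush]  L0: P0=I P1=I P2=M  mem[L0]=44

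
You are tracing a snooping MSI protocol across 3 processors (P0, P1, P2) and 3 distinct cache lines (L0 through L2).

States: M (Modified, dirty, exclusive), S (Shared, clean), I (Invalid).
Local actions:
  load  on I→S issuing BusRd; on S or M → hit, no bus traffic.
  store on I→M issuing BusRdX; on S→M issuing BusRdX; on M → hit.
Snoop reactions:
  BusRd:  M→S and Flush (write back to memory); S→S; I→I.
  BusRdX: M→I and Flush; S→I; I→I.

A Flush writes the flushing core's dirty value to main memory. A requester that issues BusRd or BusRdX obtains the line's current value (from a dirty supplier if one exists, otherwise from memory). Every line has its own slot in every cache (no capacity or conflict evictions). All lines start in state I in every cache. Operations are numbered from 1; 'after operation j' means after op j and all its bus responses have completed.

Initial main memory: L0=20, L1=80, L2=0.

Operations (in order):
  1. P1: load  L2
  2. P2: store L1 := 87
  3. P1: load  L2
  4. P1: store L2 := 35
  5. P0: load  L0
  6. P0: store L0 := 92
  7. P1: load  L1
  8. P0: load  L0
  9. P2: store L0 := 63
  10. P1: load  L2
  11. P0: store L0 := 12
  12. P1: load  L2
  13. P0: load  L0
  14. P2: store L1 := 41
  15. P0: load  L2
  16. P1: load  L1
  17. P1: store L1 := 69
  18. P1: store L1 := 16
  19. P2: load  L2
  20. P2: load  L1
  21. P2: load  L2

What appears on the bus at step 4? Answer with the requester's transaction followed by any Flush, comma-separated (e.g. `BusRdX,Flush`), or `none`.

1. P1: load  L2  bus=[BusRd]  L2: P0=I P1=S P2=I  mem[L2]=0
2. P2: store L1 := 87  bus=[BusRdX]  L1: P0=I P1=I P2=M  mem[L1]=80
3. P1: load  L2  bus=[-]  L2: P0=I P1=S P2=I  mem[L2]=0
4. P1: store L2 := 35  bus=[BusRdX]  L2: P0=I P1=M P2=I  mem[L2]=0
5. P0: load  L0  bus=[BusRd]  L0: P0=S P1=I P2=I  mem[L0]=20
6. P0: store L0 := 92  bus=[BusRdX]  L0: P0=M P1=I P2=I  mem[L0]=20
7. P1: load  L1  bus=[BusRd,Flush]  L1: P0=I P1=S P2=S  mem[L1]=87
8. P0: load  L0  bus=[-]  L0: P0=M P1=I P2=I  mem[L0]=20
9. P2: store L0 := 63  bus=[BusRdX,Flush]  L0: P0=I P1=I P2=M  mem[L0]=92
10. P1: load  L2  bus=[-]  L2: P0=I P1=M P2=I  mem[L2]=0
11. P0: store L0 := 12  bus=[BusRdX,Flush]  L0: P0=M P1=I P2=I  mem[L0]=63
12. P1: load  L2  bus=[-]  L2: P0=I P1=M P2=I  mem[L2]=0
13. P0: load  L0  bus=[-]  L0: P0=M P1=I P2=I  mem[L0]=63
14. P2: store L1 := 41  bus=[BusRdX]  L1: P0=I P1=I P2=M  mem[L1]=87
15. P0: load  L2  bus=[BusRd,Flush]  L2: P0=S P1=S P2=I  mem[L2]=35
16. P1: load  L1  bus=[BusRd,Flush]  L1: P0=I P1=S P2=S  mem[L1]=41
17. P1: store L1 := 69  bus=[BusRdX]  L1: P0=I P1=M P2=I  mem[L1]=41
18. P1: store L1 := 16  bus=[-]  L1: P0=I P1=M P2=I  mem[L1]=41
19. P2: load  L2  bus=[BusRd]  L2: P0=S P1=S P2=S  mem[L2]=35
20. P2: load  L1  bus=[BusRd,Flush]  L1: P0=I P1=S P2=S  mem[L1]=16
21. P2: load  L2  bus=[-]  L2: P0=S P1=S P2=S  mem[L2]=35

bus = BusRdX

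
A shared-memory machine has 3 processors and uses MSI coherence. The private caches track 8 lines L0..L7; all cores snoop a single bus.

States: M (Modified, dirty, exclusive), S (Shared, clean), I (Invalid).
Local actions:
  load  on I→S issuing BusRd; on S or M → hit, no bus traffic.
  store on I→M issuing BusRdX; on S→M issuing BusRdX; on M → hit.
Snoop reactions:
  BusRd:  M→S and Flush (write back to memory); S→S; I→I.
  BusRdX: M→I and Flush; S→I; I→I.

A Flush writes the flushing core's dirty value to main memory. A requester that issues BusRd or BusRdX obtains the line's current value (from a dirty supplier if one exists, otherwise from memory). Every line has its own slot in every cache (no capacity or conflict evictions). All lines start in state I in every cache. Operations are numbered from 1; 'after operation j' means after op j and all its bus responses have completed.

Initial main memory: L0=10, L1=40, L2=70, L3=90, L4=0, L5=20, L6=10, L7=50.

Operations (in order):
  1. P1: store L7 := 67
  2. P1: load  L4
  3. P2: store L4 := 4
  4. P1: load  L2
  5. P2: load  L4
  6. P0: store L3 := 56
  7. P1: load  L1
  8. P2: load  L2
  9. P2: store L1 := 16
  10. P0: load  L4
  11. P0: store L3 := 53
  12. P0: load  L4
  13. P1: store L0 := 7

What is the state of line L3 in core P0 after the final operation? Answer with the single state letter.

state = M

step 1: P1: store L7 := 67  ⟶  IMI  (L7)  txn=BusRdX  M[L7]=50
step 2: P1: load  L4  ⟶  ISI  (L4)  txn=BusRd  M[L4]=0
step 3: P2: store L4 := 4  ⟶  IIM  (L4)  txn=BusRdX  M[L4]=0
step 4: P1: load  L2  ⟶  ISI  (L2)  txn=BusRd  M[L2]=70
step 5: P2: load  L4  ⟶  IIM  (L4)  txn=∅  M[L4]=0
step 6: P0: store L3 := 56  ⟶  MII  (L3)  txn=BusRdX  M[L3]=90
step 7: P1: load  L1  ⟶  ISI  (L1)  txn=BusRd  M[L1]=40
step 8: P2: load  L2  ⟶  ISS  (L2)  txn=BusRd  M[L2]=70
step 9: P2: store L1 := 16  ⟶  IIM  (L1)  txn=BusRdX  M[L1]=40
step 10: P0: load  L4  ⟶  SIS  (L4)  txn=BusRd+Flush  M[L4]=4
step 11: P0: store L3 := 53  ⟶  MII  (L3)  txn=∅  M[L3]=90
step 12: P0: load  L4  ⟶  SIS  (L4)  txn=∅  M[L4]=4
step 13: P1: store L0 := 7  ⟶  IMI  (L0)  txn=BusRdX  M[L0]=10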